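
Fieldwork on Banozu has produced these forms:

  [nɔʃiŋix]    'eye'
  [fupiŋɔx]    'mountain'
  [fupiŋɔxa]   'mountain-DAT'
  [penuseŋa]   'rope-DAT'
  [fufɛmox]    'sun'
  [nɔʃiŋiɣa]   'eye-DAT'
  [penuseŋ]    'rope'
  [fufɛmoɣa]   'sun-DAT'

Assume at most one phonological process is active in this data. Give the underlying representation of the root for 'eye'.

/nɔʃiŋiɣ/

In [nɔʃiŋix] and [nɔʃiŋiɣa] the final segment of 'eye' alternates: [x] ~ [ɣ].
Compare 'mountain', with invariant [x] in [fupiŋɔx] and [fupiŋɔxa]: an analysis with underlying /x/ and a rule producing [ɣ] before the DAT suffix would wrongly predict alternation here too.
The alternation reflects word-final obstruent devoicing: voiced obstruents become voiceless word-finally. /ɣ/ is underlying.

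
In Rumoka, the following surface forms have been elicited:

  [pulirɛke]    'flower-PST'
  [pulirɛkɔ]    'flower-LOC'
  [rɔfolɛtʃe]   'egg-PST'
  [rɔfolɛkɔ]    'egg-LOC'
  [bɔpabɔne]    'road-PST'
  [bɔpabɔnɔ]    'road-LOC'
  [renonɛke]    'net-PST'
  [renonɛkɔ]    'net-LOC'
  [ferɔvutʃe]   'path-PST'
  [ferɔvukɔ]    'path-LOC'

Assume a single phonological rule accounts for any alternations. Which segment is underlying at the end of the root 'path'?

/tʃ/

In [ferɔvutʃe] and [ferɔvukɔ] the final segment of 'path' alternates: [tʃ] ~ [k].
The stem 'flower' ([pulirɛke], [pulirɛkɔ]) shows [k] unchanged in both environments, so [k] cannot be basic with [tʃ] derived before the PST suffix.
The underlying segment must be /tʃ/; palato-alveolar /tʃ/ becomes [k] when no front vowel follows, yielding [k] there.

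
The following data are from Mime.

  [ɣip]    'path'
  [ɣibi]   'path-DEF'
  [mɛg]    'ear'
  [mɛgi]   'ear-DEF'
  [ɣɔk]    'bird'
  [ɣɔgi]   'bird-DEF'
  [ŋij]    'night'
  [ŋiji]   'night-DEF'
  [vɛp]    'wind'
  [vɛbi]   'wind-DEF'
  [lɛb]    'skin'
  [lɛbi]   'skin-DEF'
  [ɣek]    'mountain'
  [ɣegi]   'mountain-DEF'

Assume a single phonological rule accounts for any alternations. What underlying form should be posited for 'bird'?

'bird' shows [k] ~ [g] at the end of the stem ([ɣɔk] vs [ɣɔgi]).
The stem 'ear' ([mɛg], [mɛgi]) shows [g] unchanged in both environments, so [g] cannot be basic with [k] derived in isolation.
Therefore /k/ is basic and [g] is derived by intervocalic voicing (voiceless stops become voiced between vowels).

/ɣɔk/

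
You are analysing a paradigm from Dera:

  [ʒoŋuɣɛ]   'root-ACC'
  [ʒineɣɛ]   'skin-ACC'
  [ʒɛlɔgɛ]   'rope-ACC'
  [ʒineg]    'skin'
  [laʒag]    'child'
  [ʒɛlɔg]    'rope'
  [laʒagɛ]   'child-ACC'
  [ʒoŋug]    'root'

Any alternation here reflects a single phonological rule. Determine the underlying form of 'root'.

/ʒoŋuɣ/

In [ʒoŋuɣɛ] and [ʒoŋug] the final segment of 'root' alternates: [ɣ] ~ [g].
If /g/ were underlying and a rule turned it into [ɣ] before the ACC suffix, 'child' would also alternate; but it has [g] in both [laʒagɛ] and [laʒag].
The alternation reflects word-final hardening: voiced fricatives become stops word-finally. /ɣ/ is underlying.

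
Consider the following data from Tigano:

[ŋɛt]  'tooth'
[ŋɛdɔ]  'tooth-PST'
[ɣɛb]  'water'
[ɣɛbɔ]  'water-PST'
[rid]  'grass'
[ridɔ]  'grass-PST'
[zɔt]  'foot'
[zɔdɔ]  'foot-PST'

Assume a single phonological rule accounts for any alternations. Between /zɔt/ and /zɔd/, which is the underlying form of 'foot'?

/zɔt/

The stem for 'foot' ends in [t] in [zɔt] but [d] in [zɔdɔ].
Compare 'grass', with invariant [d] in [rid] and [ridɔ]: an analysis with underlying /d/ and a rule producing [t] in isolation would wrongly predict alternation here too.
The underlying segment must be /t/; voiceless stops become voiced between vowels, yielding [d] there.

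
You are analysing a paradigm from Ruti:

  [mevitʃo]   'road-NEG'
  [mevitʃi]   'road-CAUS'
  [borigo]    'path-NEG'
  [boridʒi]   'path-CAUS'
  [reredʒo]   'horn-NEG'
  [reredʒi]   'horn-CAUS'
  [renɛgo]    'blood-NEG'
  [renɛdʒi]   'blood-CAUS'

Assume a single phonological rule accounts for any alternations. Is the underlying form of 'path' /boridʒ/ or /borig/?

'path' shows [g] ~ [dʒ] at the end of the stem ([borigo] vs [boridʒi]).
But 'horn' keeps [dʒ] in both environments ([reredʒo], [reredʒi]), so there is no rule changing /dʒ/ to [g] before the NEG suffix.
Therefore /g/ is basic and [dʒ] is derived by palatalization before a front vowel (/g/ becomes palato-alveolar [dʒ] before a front vowel).

/borig/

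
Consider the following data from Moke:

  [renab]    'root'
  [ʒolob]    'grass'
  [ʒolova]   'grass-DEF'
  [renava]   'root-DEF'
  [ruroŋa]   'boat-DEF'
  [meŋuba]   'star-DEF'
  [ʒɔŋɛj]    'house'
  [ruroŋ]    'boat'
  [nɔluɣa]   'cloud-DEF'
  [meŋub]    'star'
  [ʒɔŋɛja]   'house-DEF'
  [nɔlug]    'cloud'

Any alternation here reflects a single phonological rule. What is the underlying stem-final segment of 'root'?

/v/

In [renava] and [renab] the final segment of 'root' alternates: [v] ~ [b].
But 'star' keeps [b] in both environments ([meŋuba], [meŋub]), so there is no rule changing /b/ to [v] before the DEF suffix.
The underlying segment must be /v/; voiced fricatives become stops word-finally, yielding [b] there.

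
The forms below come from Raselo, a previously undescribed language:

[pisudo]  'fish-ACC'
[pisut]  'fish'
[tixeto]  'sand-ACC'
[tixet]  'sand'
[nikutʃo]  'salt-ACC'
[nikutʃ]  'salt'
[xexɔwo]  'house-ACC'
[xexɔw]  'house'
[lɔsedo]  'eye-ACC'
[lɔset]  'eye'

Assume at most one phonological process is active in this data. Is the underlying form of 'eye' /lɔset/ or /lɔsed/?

/lɔsed/

In [lɔsedo] and [lɔset] the final segment of 'eye' alternates: [d] ~ [t].
Compare 'sand', with invariant [t] in [tixeto] and [tixet]: an analysis with underlying /t/ and a rule producing [d] before the ACC suffix would wrongly predict alternation here too.
The underlying segment must be /d/; voiced obstruents become voiceless word-finally, yielding [t] there.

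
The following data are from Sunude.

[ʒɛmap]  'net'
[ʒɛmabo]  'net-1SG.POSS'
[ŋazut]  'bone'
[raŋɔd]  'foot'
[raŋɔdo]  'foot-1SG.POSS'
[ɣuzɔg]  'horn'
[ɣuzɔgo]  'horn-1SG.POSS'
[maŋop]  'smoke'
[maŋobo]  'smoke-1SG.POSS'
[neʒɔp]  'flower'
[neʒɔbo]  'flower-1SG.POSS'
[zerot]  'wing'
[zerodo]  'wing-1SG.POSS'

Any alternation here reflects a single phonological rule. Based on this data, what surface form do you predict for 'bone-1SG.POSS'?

'wing' shows [t] ~ [d] at the end of the stem ([zerot] vs [zerodo]).
But 'foot' keeps [d] in both environments ([raŋɔd], [raŋɔdo]), so there is no rule changing /d/ to [t] in isolation.
So /t/ is underlying, and a rule of intervocalic voicing — voiceless stops become voiced between vowels — gives [d].
The one attested form of 'bone', [ŋazut], shows underlying /ŋazut/. Applying the same rule between vowels gives [ŋazudo].

[ŋazudo]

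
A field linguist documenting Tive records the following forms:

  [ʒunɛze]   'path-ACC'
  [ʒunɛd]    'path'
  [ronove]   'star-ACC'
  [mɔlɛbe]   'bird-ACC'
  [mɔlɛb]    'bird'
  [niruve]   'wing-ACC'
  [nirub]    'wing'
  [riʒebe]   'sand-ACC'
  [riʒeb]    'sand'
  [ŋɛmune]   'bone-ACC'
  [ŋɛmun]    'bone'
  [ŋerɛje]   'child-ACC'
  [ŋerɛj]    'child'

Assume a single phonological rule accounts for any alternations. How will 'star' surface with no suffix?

The root 'wing' surfaces as [niruve] and [nirub], with a stem-final [v] ~ [b] alternation.
The stem 'sand' ([riʒebe], [riʒeb]) shows [b] unchanged in both environments, so [b] cannot be basic with [v] derived before the ACC suffix.
Therefore /v/ is basic and [b] is derived by word-final hardening (voiced fricatives become stops word-finally).
The one attested form of 'star', [ronove], shows underlying /ronov/. Applying the same rule word-finally gives [ronob].

[ronob]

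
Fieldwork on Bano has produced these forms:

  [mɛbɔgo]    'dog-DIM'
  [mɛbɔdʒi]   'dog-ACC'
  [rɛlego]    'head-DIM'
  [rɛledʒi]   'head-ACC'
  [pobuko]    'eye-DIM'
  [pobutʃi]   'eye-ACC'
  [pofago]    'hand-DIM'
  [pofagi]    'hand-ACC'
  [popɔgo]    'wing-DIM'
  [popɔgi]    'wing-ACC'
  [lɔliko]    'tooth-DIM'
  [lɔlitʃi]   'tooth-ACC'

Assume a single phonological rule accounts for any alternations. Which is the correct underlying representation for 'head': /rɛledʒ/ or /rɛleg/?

/rɛledʒ/

The root 'head' surfaces as [rɛlego] and [rɛledʒi], with a stem-final [g] ~ [dʒ] alternation.
Compare 'wing', with invariant [g] in [popɔgo] and [popɔgi]: an analysis with underlying /g/ and a rule producing [dʒ] before the ACC suffix would wrongly predict alternation here too.
The underlying segment must be /dʒ/; palato-alveolar /tʃ/ and /dʒ/ become [k] and [g] when no front vowel follows, yielding [g] there.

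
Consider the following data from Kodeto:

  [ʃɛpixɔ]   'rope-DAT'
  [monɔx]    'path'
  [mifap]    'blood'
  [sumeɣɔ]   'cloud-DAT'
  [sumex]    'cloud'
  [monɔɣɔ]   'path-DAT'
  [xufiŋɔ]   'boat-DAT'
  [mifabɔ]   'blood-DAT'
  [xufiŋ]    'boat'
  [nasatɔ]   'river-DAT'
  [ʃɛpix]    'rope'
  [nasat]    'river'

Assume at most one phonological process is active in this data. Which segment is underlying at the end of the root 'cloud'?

/ɣ/

In [sumeɣɔ] and [sumex] the final segment of 'cloud' alternates: [ɣ] ~ [x].
But 'rope' keeps [x] in both environments ([ʃɛpixɔ], [ʃɛpix]), so there is no rule changing /x/ to [ɣ] before the DAT suffix.
So /ɣ/ is underlying, and a rule of word-final obstruent devoicing — voiced obstruents become voiceless word-finally — gives [x].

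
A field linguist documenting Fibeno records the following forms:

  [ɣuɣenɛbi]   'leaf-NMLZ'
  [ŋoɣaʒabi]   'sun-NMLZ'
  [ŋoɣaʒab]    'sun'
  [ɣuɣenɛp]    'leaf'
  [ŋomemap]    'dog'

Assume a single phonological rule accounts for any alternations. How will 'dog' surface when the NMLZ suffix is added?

'leaf' shows [b] ~ [p] at the end of the stem ([ɣuɣenɛbi] vs [ɣuɣenɛp]).
Compare 'sun', with invariant [b] in [ŋoɣaʒabi] and [ŋoɣaʒab]: an analysis with underlying /b/ and a rule producing [p] in isolation would wrongly predict alternation here too.
Therefore /p/ is basic and [b] is derived by intervocalic voicing (voiceless stops become voiced between vowels).
From [ŋomemap] the stem 'dog' is /ŋomemap/; between vowels this yields [ŋomemabi].

[ŋomemabi]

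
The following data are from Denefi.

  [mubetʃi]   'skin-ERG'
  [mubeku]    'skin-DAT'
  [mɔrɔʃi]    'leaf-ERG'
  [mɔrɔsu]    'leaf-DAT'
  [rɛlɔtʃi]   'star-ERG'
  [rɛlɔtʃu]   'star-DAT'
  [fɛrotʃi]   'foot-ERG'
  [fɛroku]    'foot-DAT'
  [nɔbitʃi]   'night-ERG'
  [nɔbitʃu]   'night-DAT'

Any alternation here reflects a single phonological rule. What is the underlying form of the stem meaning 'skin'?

/mubek/

'skin' shows [tʃ] ~ [k] at the end of the stem ([mubetʃi] vs [mubeku]).
The stem 'night' ([nɔbitʃi], [nɔbitʃu]) shows [tʃ] unchanged in both environments, so [tʃ] cannot be basic with [k] derived before the DAT suffix.
The underlying segment must be /k/; /k/ and /s/ become palato-alveolar [tʃ] and [ʃ] before a front vowel, yielding [tʃ] there.
The underlying form of 'skin' is therefore /mubek/.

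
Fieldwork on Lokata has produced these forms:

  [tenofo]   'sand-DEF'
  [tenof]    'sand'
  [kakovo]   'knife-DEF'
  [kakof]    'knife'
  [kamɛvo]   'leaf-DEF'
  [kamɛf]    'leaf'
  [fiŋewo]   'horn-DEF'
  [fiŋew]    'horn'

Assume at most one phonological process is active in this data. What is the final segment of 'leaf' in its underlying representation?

/v/

The stem for 'leaf' ends in [v] in [kamɛvo] but [f] in [kamɛf].
Compare 'sand', with invariant [f] in [tenofo] and [tenof]: an analysis with underlying /f/ and a rule producing [v] before the DEF suffix would wrongly predict alternation here too.
So /v/ is underlying, and a rule of word-final obstruent devoicing — voiced obstruents become voiceless word-finally — gives [f].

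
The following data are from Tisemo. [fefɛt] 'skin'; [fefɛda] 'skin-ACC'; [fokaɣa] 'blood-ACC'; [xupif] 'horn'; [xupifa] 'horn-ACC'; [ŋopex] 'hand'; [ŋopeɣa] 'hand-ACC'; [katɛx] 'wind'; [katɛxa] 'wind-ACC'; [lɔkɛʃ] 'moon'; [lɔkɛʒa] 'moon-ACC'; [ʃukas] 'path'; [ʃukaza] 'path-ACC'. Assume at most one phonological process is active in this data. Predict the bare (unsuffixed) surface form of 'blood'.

'hand' shows [x] ~ [ɣ] at the end of the stem ([ŋopex] vs [ŋopeɣa]).
If /x/ were underlying and a rule turned it into [ɣ] before the ACC suffix, 'wind' would also alternate; but it has [x] in both [katɛx] and [katɛxa].
So /ɣ/ is underlying, and a rule of word-final obstruent devoicing — voiced obstruents become voiceless word-finally — gives [x].
From [fokaɣa] the stem 'blood' is /fokaɣ/; word-finally this yields [fokax].

[fokax]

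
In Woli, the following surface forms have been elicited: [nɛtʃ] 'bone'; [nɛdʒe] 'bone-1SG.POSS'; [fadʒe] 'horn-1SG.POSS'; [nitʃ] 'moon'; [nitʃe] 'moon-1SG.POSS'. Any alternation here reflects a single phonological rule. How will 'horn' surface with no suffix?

'bone' shows [dʒ] ~ [tʃ] at the end of the stem ([nɛdʒe] vs [nɛtʃ]).
But 'moon' keeps [tʃ] in both environments ([nitʃe], [nitʃ]), so there is no rule changing /tʃ/ to [dʒ] before the 1SG.POSS suffix.
The underlying segment must be /dʒ/; voiced obstruents become voiceless word-finally, yielding [tʃ] there.
From [fadʒe] the stem 'horn' is /fadʒ/; word-finally this yields [fatʃ].

[fatʃ]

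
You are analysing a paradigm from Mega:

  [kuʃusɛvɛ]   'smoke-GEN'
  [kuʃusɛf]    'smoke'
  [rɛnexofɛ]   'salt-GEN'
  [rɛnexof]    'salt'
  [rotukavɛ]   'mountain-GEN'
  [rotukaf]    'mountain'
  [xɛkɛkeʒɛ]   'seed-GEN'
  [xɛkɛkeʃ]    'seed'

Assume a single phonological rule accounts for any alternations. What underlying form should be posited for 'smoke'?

The stem for 'smoke' ends in [v] in [kuʃusɛvɛ] but [f] in [kuʃusɛf].
If /f/ were underlying and a rule turned it into [v] before the GEN suffix, 'salt' would also alternate; but it has [f] in both [rɛnexofɛ] and [rɛnexof].
The underlying segment must be /v/; voiced obstruents become voiceless word-finally, yielding [f] there.

/kuʃusɛv/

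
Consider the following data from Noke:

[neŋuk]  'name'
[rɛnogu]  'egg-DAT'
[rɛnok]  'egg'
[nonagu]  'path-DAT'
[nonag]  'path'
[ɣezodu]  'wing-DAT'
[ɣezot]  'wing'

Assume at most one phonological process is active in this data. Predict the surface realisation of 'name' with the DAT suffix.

[neŋugu]

In [rɛnogu] and [rɛnok] the final segment of 'egg' alternates: [g] ~ [k].
If /g/ were underlying and a rule turned it into [k] in isolation, 'path' would also alternate; but it has [g] in both [nonagu] and [nonag].
The alternation reflects intervocalic voicing: voiceless stops become voiced between vowels. /k/ is underlying.
From [neŋuk] the stem 'name' is /neŋuk/; between vowels this yields [neŋugu].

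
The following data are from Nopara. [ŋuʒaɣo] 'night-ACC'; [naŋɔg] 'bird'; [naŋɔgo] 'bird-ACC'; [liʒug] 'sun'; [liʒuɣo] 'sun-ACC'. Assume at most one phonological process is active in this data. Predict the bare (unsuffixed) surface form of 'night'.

In [liʒug] and [liʒuɣo] the final segment of 'sun' alternates: [g] ~ [ɣ].
Compare 'bird', with invariant [g] in [naŋɔg] and [naŋɔgo]: an analysis with underlying /g/ and a rule producing [ɣ] before the ACC suffix would wrongly predict alternation here too.
Therefore /ɣ/ is basic and [g] is derived by word-final hardening (voiced fricatives become stops word-finally).
From [ŋuʒaɣo] the stem 'night' is /ŋuʒaɣ/; word-finally this yields [ŋuʒag].

[ŋuʒag]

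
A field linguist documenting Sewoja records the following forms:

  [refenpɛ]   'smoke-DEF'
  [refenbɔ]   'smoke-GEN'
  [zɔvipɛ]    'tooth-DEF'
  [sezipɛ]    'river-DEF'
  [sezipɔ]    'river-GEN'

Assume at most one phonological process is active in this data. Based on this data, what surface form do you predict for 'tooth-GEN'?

The GEN morpheme has two allomorphs, [-bɔ] and [-pɔ].
The DEF suffix, which begins with [p], is invariant after every stem; so [p] is not altered by any rule here.
The GEN suffix is therefore /-bɔ/ underlyingly, with post-vocalic devoicing: voiced stops become voiceless after a vowel.
After 'tooth', which ends in a vowel, the suffix surfaces as [-pɔ], giving [zɔvipɔ].

[zɔvipɔ]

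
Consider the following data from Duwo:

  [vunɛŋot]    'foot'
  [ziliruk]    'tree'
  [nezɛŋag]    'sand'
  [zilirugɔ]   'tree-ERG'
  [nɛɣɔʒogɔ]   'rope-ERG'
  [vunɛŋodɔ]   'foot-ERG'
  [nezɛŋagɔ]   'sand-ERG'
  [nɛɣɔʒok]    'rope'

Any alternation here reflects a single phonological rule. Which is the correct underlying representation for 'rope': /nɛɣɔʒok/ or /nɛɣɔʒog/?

/nɛɣɔʒok/

The root 'rope' surfaces as [nɛɣɔʒok] and [nɛɣɔʒogɔ], with a stem-final [k] ~ [g] alternation.
Compare 'sand', with invariant [g] in [nezɛŋag] and [nezɛŋagɔ]: an analysis with underlying /g/ and a rule producing [k] in isolation would wrongly predict alternation here too.
Therefore /k/ is basic and [g] is derived by intervocalic voicing (voiceless stops become voiced between vowels).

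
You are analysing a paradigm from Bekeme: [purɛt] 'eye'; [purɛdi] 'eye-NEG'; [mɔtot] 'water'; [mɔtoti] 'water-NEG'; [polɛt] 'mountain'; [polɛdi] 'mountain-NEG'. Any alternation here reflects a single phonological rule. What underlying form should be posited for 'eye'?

In [purɛt] and [purɛdi] the final segment of 'eye' alternates: [t] ~ [d].
The stem 'water' ([mɔtot], [mɔtoti]) shows [t] unchanged in both environments, so [t] cannot be basic with [d] derived before the NEG suffix.
The underlying segment must be /d/; voiced obstruents become voiceless word-finally, yielding [t] there.

/purɛd/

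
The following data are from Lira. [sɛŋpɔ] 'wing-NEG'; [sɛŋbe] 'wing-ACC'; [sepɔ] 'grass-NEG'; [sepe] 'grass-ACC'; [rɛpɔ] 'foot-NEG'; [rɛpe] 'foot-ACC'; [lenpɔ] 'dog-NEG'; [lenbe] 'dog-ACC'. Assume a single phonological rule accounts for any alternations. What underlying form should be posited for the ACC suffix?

/-be/

The ACC morpheme has two allomorphs, [-be] and [-pe].
The NEG suffix, which begins with [p], is invariant after every stem; so [p] is not altered by any rule here.
So the underlying form is /-be/, and voiced stops become voiceless after a vowel.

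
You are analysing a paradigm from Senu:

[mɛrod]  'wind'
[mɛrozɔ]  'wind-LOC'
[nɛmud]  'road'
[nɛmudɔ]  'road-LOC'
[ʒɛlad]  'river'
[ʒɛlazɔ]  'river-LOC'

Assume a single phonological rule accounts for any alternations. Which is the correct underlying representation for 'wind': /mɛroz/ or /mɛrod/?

/mɛroz/

The stem for 'wind' ends in [d] in [mɛrod] but [z] in [mɛrozɔ].
But 'road' keeps [d] in both environments ([nɛmud], [nɛmudɔ]), so there is no rule changing /d/ to [z] before the LOC suffix.
The underlying segment must be /z/; voiced fricatives become stops word-finally, yielding [d] there.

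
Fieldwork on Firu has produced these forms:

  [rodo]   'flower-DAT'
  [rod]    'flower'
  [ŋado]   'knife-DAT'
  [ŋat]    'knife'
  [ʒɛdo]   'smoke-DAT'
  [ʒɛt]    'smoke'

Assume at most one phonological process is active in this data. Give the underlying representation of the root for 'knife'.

The stem for 'knife' ends in [d] in [ŋado] but [t] in [ŋat].
The stem 'flower' ([rodo], [rod]) shows [d] unchanged in both environments, so [d] cannot be basic with [t] derived in isolation.
The underlying segment must be /t/; voiceless stops become voiced between vowels, yielding [d] there.
So 'knife' = /ŋat/.

/ŋat/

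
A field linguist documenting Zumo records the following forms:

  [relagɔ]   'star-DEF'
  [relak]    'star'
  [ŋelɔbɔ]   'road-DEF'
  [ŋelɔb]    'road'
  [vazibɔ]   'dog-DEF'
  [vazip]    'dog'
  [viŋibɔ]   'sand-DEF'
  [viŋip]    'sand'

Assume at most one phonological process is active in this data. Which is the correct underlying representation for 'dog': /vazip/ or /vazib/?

The root 'dog' surfaces as [vazibɔ] and [vazip], with a stem-final [b] ~ [p] alternation.
Compare 'road', with invariant [b] in [ŋelɔbɔ] and [ŋelɔb]: an analysis with underlying /b/ and a rule producing [p] in isolation would wrongly predict alternation here too.
Therefore /p/ is basic and [b] is derived by intervocalic voicing (voiceless stops become voiced between vowels).

/vazip/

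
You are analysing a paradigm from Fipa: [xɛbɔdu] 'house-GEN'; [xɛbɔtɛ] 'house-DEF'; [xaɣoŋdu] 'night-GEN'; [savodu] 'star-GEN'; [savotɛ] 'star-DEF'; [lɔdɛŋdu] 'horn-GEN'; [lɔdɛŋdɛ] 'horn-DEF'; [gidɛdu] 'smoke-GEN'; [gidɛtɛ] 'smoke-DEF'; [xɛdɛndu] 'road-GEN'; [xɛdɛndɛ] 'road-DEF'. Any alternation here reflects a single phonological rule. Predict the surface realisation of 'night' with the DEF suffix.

[xaɣoŋdɛ]

The DEF suffix surfaces as [-dɛ] and [-tɛ], depending on the final segment of the stem.
By contrast the GEN suffix keeps its initial [d] throughout — that segment must be underlying.
So the underlying form is /-tɛ/, and voiceless stops become voiced after a nasal.
After 'night', which ends in a nasal, the suffix surfaces as [-dɛ], giving [xaɣoŋdɛ].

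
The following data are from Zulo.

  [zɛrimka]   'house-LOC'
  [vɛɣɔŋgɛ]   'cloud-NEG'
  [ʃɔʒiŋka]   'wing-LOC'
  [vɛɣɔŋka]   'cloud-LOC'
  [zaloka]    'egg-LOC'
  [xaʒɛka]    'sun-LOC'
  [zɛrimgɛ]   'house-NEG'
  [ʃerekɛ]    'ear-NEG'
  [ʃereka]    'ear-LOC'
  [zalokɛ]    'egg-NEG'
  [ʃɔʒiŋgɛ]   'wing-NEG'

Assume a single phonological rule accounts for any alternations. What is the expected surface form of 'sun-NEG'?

[xaʒɛkɛ]

The NEG morpheme has two allomorphs, [-gɛ] and [-kɛ].
The LOC suffix, which begins with [k], is invariant after every stem; so [k] is not altered by any rule here.
So the underlying form is /-gɛ/, and voiced stops become voiceless after a vowel.
After 'sun', which ends in a vowel, the suffix surfaces as [-kɛ], giving [xaʒɛkɛ].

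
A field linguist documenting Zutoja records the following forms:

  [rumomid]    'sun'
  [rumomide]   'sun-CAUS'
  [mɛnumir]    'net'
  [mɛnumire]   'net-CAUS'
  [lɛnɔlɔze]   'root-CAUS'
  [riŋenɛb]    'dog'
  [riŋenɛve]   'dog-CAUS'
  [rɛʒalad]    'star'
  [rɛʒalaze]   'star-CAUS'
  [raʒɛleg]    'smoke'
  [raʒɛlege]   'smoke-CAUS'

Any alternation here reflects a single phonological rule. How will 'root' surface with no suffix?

[lɛnɔlɔd]

The stem for 'star' ends in [d] in [rɛʒalad] but [z] in [rɛʒalaze].
The stem 'sun' ([rumomid], [rumomide]) shows [d] unchanged in both environments, so [d] cannot be basic with [z] derived before the CAUS suffix.
So /z/ is underlying, and a rule of word-final hardening — voiced fricatives become stops word-finally — gives [d].
The one attested form of 'root', [lɛnɔlɔze], shows underlying /lɛnɔlɔz/. Applying the same rule word-finally gives [lɛnɔlɔd].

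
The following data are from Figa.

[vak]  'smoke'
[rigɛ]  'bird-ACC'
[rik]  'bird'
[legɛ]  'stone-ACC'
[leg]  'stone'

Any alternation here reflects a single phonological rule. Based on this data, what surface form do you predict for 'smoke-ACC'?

[vagɛ]

In [rigɛ] and [rik] the final segment of 'bird' alternates: [g] ~ [k].
If /g/ were underlying and a rule turned it into [k] in isolation, 'stone' would also alternate; but it has [g] in both [legɛ] and [leg].
The underlying segment must be /k/; voiceless stops become voiced between vowels, yielding [g] there.
The one attested form of 'smoke', [vak], shows underlying /vak/. Applying the same rule between vowels gives [vagɛ].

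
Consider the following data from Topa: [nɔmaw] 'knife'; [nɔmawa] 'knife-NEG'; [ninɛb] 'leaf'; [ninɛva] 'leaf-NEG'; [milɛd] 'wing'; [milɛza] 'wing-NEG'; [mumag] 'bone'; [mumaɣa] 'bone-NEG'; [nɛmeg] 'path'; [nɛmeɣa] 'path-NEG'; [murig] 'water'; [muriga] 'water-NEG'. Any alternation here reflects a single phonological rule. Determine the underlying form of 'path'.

/nɛmeɣ/

In [nɛmeg] and [nɛmeɣa] the final segment of 'path' alternates: [g] ~ [ɣ].
But 'water' keeps [g] in both environments ([murig], [muriga]), so there is no rule changing /g/ to [ɣ] before the NEG suffix.
So /ɣ/ is underlying, and a rule of word-final hardening — voiced fricatives become stops word-finally — gives [g].
The underlying form of 'path' is therefore /nɛmeɣ/.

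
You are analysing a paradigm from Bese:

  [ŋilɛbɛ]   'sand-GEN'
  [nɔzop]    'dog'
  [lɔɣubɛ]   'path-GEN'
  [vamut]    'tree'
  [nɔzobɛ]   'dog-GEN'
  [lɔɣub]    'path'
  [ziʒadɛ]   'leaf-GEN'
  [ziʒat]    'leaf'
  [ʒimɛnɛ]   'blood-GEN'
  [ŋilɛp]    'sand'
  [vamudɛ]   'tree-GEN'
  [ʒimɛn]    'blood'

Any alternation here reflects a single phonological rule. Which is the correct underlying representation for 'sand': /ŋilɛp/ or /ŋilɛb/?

'sand' shows [p] ~ [b] at the end of the stem ([ŋilɛp] vs [ŋilɛbɛ]).
If /b/ were underlying and a rule turned it into [p] in isolation, 'path' would also alternate; but it has [b] in both [lɔɣub] and [lɔɣubɛ].
Therefore /p/ is basic and [b] is derived by intervocalic voicing (voiceless stops become voiced between vowels).

/ŋilɛp/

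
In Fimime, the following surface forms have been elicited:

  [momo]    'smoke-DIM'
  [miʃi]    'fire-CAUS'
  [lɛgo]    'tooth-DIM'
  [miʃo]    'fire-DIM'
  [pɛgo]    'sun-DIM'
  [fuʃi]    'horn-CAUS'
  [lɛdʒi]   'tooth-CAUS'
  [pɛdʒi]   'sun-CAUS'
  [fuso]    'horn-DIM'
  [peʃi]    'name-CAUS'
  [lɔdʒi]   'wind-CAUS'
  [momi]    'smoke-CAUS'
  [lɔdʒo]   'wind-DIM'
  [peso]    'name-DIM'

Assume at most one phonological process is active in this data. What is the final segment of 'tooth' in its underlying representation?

/g/

The stem for 'tooth' ends in [dʒ] in [lɛdʒi] but [g] in [lɛgo].
If /dʒ/ were underlying and a rule turned it into [g] before the DIM suffix, 'wind' would also alternate; but it has [dʒ] in both [lɔdʒi] and [lɔdʒo].
So /g/ is underlying, and a rule of palatalization before a front vowel — /g/ and /s/ become palato-alveolar [dʒ] and [ʃ] before a front vowel — gives [dʒ].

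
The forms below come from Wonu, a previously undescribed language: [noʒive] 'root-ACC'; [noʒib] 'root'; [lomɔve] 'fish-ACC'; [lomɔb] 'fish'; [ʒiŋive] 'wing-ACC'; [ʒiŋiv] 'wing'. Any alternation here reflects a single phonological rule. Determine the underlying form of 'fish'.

/lomɔb/

'fish' shows [v] ~ [b] at the end of the stem ([lomɔve] vs [lomɔb]).
If /v/ were underlying and a rule turned it into [b] in isolation, 'wing' would also alternate; but it has [v] in both [ʒiŋive] and [ʒiŋiv].
So /b/ is underlying, and a rule of intervocalic spirantization — voiced stops become fricatives between vowels — gives [v].
So 'fish' = /lomɔb/.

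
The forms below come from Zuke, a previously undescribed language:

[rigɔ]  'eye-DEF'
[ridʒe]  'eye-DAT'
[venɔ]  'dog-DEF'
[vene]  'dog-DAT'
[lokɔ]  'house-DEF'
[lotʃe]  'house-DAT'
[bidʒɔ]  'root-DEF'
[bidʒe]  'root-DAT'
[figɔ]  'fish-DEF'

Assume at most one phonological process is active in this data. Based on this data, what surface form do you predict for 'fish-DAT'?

The root 'eye' surfaces as [rigɔ] and [ridʒe], with a stem-final [g] ~ [dʒ] alternation.
Compare 'root', with invariant [dʒ] in [bidʒɔ] and [bidʒe]: an analysis with underlying /dʒ/ and a rule producing [g] before the DEF suffix would wrongly predict alternation here too.
The alternation reflects palatalization before a front vowel: /k/ and /g/ become palato-alveolar [tʃ] and [dʒ] before a front vowel. /g/ is underlying.
The one attested form of 'fish', [figɔ], shows underlying /fig/. Applying the same rule before a front vowel gives [fidʒe].

[fidʒe]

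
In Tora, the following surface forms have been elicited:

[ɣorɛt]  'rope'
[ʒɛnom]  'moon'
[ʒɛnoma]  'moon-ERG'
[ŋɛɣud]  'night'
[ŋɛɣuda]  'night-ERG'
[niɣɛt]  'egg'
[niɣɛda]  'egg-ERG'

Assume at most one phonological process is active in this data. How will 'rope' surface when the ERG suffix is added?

[ɣorɛda]

'egg' shows [t] ~ [d] at the end of the stem ([niɣɛt] vs [niɣɛda]).
But 'night' keeps [d] in both environments ([ŋɛɣud], [ŋɛɣuda]), so there is no rule changing /d/ to [t] in isolation.
The alternation reflects intervocalic voicing: voiceless stops become voiced between vowels. /t/ is underlying.
The one attested form of 'rope', [ɣorɛt], shows underlying /ɣorɛt/. Applying the same rule between vowels gives [ɣorɛda].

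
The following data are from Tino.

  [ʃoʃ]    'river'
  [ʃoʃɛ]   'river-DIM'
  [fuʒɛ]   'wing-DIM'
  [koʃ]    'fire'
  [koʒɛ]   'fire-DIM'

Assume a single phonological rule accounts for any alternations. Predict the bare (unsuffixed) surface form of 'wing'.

'fire' shows [ʃ] ~ [ʒ] at the end of the stem ([koʃ] vs [koʒɛ]).
The stem 'river' ([ʃoʃ], [ʃoʃɛ]) shows [ʃ] unchanged in both environments, so [ʃ] cannot be basic with [ʒ] derived before the DIM suffix.
Therefore /ʒ/ is basic and [ʃ] is derived by word-final obstruent devoicing (voiced obstruents become voiceless word-finally).
From [fuʒɛ] the stem 'wing' is /fuʒ/; word-finally this yields [fuʃ].

[fuʃ]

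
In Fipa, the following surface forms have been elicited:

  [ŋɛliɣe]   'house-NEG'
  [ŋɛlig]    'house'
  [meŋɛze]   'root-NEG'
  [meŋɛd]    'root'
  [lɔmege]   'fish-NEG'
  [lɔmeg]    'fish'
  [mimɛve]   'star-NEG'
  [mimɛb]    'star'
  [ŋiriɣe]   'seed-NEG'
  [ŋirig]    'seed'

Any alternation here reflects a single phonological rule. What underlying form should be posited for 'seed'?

The root 'seed' surfaces as [ŋiriɣe] and [ŋirig], with a stem-final [ɣ] ~ [g] alternation.
But 'fish' keeps [g] in both environments ([lɔmege], [lɔmeg]), so there is no rule changing /g/ to [ɣ] before the NEG suffix.
Therefore /ɣ/ is basic and [g] is derived by word-final hardening (voiced fricatives become stops word-finally).

/ŋiriɣ/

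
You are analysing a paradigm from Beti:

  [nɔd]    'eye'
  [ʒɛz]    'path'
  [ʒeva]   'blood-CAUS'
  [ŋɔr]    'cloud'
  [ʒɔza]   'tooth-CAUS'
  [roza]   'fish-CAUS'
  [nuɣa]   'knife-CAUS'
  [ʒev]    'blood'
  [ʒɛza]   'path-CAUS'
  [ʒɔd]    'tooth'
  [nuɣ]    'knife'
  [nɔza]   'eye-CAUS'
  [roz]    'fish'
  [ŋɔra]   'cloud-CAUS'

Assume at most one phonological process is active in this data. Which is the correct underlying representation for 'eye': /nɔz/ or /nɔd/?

/nɔd/

'eye' shows [z] ~ [d] at the end of the stem ([nɔza] vs [nɔd]).
If /z/ were underlying and a rule turned it into [d] in isolation, 'path' would also alternate; but it has [z] in both [ʒɛza] and [ʒɛz].
The underlying segment must be /d/; voiced stops become fricatives between vowels, yielding [z] there.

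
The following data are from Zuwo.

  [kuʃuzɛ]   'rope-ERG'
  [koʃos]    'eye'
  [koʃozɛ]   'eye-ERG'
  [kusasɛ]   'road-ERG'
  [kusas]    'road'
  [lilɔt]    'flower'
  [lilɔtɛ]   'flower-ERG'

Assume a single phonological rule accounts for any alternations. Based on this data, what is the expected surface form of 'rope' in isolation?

[kuʃus]

In [koʃos] and [koʃozɛ] the final segment of 'eye' alternates: [s] ~ [z].
If /s/ were underlying and a rule turned it into [z] before the ERG suffix, 'road' would also alternate; but it has [s] in both [kusas] and [kusasɛ].
So /z/ is underlying, and a rule of word-final obstruent devoicing — voiced obstruents become voiceless word-finally — gives [s].
The one attested form of 'rope', [kuʃuzɛ], shows underlying /kuʃuz/. Applying the same rule word-finally gives [kuʃus].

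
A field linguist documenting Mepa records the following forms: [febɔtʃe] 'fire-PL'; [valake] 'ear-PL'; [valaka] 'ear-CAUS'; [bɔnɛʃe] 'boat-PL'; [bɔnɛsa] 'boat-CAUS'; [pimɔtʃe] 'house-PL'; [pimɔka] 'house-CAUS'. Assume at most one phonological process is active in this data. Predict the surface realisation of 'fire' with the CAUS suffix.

The stem for 'house' ends in [tʃ] in [pimɔtʃe] but [k] in [pimɔka].
Compare 'ear', with invariant [k] in [valake] and [valaka]: an analysis with underlying /k/ and a rule producing [tʃ] before the PL suffix would wrongly predict alternation here too.
The alternation reflects depalatalization: palato-alveolar /tʃ/ and /ʃ/ become [k] and [s] when no front vowel follows. /tʃ/ is underlying.
From [febɔtʃe] the stem 'fire' is /febɔtʃ/; when no front vowel follows this yields [febɔka].

[febɔka]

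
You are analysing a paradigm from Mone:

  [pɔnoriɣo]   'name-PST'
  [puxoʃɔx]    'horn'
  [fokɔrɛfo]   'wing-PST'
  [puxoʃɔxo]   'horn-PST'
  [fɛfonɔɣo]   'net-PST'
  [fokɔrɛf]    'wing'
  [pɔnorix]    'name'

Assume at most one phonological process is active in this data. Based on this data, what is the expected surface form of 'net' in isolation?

'name' shows [x] ~ [ɣ] at the end of the stem ([pɔnorix] vs [pɔnoriɣo]).
Compare 'horn', with invariant [x] in [puxoʃɔx] and [puxoʃɔxo]: an analysis with underlying /x/ and a rule producing [ɣ] before the PST suffix would wrongly predict alternation here too.
Therefore /ɣ/ is basic and [x] is derived by word-final obstruent devoicing (voiced obstruents become voiceless word-finally).
The one attested form of 'net', [fɛfonɔɣo], shows underlying /fɛfonɔɣ/. Applying the same rule word-finally gives [fɛfonɔx].

[fɛfonɔx]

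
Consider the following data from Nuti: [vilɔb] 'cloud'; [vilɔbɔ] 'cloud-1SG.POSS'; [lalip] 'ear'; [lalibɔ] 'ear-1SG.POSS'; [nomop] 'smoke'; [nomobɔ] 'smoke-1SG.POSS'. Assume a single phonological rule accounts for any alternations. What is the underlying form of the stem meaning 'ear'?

/lalip/

'ear' shows [p] ~ [b] at the end of the stem ([lalip] vs [lalibɔ]).
If /b/ were underlying and a rule turned it into [p] in isolation, 'cloud' would also alternate; but it has [b] in both [vilɔb] and [vilɔbɔ].
So /p/ is underlying, and a rule of intervocalic voicing — voiceless stops become voiced between vowels — gives [b].
Hence 'ear' is /lalip/ underlyingly.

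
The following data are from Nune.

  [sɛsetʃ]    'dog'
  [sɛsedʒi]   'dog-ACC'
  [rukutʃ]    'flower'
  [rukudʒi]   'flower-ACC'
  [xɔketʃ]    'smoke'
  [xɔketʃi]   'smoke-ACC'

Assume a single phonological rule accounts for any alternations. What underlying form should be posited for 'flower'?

/rukudʒ/

The root 'flower' surfaces as [rukutʃ] and [rukudʒi], with a stem-final [tʃ] ~ [dʒ] alternation.
Compare 'smoke', with invariant [tʃ] in [xɔketʃ] and [xɔketʃi]: an analysis with underlying /tʃ/ and a rule producing [dʒ] before the ACC suffix would wrongly predict alternation here too.
Therefore /dʒ/ is basic and [tʃ] is derived by word-final obstruent devoicing (voiced obstruents become voiceless word-finally).
The underlying form of 'flower' is therefore /rukudʒ/.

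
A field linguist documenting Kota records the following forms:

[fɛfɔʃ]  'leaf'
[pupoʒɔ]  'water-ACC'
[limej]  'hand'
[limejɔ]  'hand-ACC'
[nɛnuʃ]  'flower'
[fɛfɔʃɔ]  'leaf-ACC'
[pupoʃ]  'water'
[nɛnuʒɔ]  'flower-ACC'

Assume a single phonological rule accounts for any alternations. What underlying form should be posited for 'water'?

'water' shows [ʒ] ~ [ʃ] at the end of the stem ([pupoʒɔ] vs [pupoʃ]).
The stem 'leaf' ([fɛfɔʃɔ], [fɛfɔʃ]) shows [ʃ] unchanged in both environments, so [ʃ] cannot be basic with [ʒ] derived before the ACC suffix.
The underlying segment must be /ʒ/; voiced obstruents become voiceless word-finally, yielding [ʃ] there.

/pupoʒ/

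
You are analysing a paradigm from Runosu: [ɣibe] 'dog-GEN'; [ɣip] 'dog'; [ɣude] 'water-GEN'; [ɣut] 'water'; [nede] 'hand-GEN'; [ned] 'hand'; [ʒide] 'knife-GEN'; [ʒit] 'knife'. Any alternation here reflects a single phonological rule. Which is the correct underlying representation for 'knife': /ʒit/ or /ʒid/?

'knife' shows [d] ~ [t] at the end of the stem ([ʒide] vs [ʒit]).
The stem 'hand' ([nede], [ned]) shows [d] unchanged in both environments, so [d] cannot be basic with [t] derived in isolation.
Therefore /t/ is basic and [d] is derived by intervocalic voicing (voiceless stops become voiced between vowels).

/ʒit/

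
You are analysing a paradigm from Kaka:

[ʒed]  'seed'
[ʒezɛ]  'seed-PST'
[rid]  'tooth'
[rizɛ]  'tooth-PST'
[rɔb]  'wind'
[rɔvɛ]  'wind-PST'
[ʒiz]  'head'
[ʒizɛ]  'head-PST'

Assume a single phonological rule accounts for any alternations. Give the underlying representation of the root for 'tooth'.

/rid/

The stem for 'tooth' ends in [d] in [rid] but [z] in [rizɛ].
But 'head' keeps [z] in both environments ([ʒiz], [ʒizɛ]), so there is no rule changing /z/ to [d] in isolation.
The alternation reflects intervocalic spirantization: voiced stops become fricatives between vowels. /d/ is underlying.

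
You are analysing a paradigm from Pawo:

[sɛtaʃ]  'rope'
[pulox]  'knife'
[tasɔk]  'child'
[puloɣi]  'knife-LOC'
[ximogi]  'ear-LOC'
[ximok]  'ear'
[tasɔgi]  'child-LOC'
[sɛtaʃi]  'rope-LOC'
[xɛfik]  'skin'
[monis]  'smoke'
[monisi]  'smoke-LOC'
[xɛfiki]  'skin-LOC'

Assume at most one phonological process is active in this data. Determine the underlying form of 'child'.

/tasɔg/

In [tasɔk] and [tasɔgi] the final segment of 'child' alternates: [k] ~ [g].
But 'skin' keeps [k] in both environments ([xɛfik], [xɛfiki]), so there is no rule changing /k/ to [g] before the LOC suffix.
Therefore /g/ is basic and [k] is derived by word-final obstruent devoicing (voiced obstruents become voiceless word-finally).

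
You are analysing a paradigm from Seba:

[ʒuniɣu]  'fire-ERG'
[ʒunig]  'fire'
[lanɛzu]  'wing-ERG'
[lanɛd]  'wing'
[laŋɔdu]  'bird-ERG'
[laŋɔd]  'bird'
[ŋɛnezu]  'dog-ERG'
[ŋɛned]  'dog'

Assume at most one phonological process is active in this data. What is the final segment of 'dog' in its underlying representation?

In [ŋɛnezu] and [ŋɛned] the final segment of 'dog' alternates: [z] ~ [d].
The stem 'bird' ([laŋɔdu], [laŋɔd]) shows [d] unchanged in both environments, so [d] cannot be basic with [z] derived before the ERG suffix.
So /z/ is underlying, and a rule of word-final hardening — voiced fricatives become stops word-finally — gives [d].

/z/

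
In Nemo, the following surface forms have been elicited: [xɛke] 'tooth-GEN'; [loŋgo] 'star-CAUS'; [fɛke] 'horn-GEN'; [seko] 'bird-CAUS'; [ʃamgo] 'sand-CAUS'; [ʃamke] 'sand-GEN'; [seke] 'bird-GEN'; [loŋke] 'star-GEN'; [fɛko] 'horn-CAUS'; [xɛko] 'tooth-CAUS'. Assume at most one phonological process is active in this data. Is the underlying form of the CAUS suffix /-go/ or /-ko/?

The CAUS suffix surfaces as [-go] and [-ko], depending on the final segment of the stem.
By contrast the GEN suffix keeps its initial [k] throughout — that segment must be underlying.
The CAUS suffix is therefore /-go/ underlyingly, with post-vocalic devoicing: voiced stops become voiceless after a vowel.

/-go/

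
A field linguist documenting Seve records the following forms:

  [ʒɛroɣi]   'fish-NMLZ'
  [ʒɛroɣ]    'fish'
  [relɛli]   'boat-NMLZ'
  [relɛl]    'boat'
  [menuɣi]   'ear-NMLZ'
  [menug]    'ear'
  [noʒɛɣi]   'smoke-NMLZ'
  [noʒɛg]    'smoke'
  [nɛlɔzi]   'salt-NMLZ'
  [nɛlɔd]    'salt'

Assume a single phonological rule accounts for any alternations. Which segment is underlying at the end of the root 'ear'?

In [menuɣi] and [menug] the final segment of 'ear' alternates: [ɣ] ~ [g].
Compare 'fish', with invariant [ɣ] in [ʒɛroɣi] and [ʒɛroɣ]: an analysis with underlying /ɣ/ and a rule producing [g] in isolation would wrongly predict alternation here too.
So /g/ is underlying, and a rule of intervocalic spirantization — voiced stops become fricatives between vowels — gives [ɣ].

/g/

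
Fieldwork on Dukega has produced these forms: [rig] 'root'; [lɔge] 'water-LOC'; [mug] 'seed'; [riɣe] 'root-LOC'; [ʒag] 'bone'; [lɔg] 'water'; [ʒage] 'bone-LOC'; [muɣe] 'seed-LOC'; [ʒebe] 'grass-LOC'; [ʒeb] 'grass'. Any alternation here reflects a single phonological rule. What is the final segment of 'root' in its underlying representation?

The stem for 'root' ends in [ɣ] in [riɣe] but [g] in [rig].
Compare 'water', with invariant [g] in [lɔge] and [lɔg]: an analysis with underlying /g/ and a rule producing [ɣ] before the LOC suffix would wrongly predict alternation here too.
So /ɣ/ is underlying, and a rule of word-final hardening — voiced fricatives become stops word-finally — gives [g].

/ɣ/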